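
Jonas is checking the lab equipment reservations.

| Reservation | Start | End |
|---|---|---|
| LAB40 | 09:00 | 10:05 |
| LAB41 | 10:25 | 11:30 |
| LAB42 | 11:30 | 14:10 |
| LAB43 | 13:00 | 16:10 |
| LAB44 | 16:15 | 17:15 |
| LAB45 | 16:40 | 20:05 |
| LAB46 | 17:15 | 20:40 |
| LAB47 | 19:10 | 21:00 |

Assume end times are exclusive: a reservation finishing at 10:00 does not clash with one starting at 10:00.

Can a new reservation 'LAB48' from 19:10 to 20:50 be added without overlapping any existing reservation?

LAB40: ends 10:05 at or before LAB48 starts 19:10 → clear.
LAB41: ends 11:30 at or before LAB48 starts 19:10 → clear.
LAB42: ends 14:10 at or before LAB48 starts 19:10 → clear.
LAB43: ends 16:10 at or before LAB48 starts 19:10 → clear.
LAB44: ends 17:15 at or before LAB48 starts 19:10 → clear.
LAB45: starts 16:40 before LAB48 ends 20:50, and ends 20:05 after LAB48 starts 19:10 → overlap.
LAB46: starts 17:15 before LAB48 ends 20:50, and ends 20:40 after LAB48 starts 19:10 → overlap.
LAB47: starts 19:10 before LAB48 ends 20:50, and ends 21:00 after LAB48 starts 19:10 → overlap.
LAB48 overlaps LAB45, LAB46, LAB47.

No — it overlaps LAB45, LAB46, LAB47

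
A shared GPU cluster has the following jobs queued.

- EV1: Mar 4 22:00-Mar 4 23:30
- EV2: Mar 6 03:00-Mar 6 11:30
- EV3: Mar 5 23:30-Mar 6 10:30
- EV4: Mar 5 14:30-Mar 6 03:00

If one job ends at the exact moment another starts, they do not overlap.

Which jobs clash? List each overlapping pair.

Two intervals overlap when each starts before the other ends.
Sorted by start: EV1, EV4, EV3, EV2.
EV4 starts after EV1 ends, so EV1 has no further overlaps.
EV3 starts before EV4 ends → EV4 and EV3 overlap.
EV2 starts exactly when EV4 ends (back-to-back, no overlap).
EV2 starts before EV3 ends → EV3 and EV2 overlap.

EV2 & EV3, EV3 & EV4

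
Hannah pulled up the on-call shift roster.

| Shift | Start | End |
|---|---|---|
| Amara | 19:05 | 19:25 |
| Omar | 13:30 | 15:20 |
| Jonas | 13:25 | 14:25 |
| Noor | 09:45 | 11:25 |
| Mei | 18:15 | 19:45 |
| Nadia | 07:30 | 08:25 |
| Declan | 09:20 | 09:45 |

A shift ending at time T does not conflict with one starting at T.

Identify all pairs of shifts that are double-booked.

Amara & Mei, Jonas & Omar

Sorted by start: Nadia, Declan, Noor, Jonas, Omar, Mei, Amara.
Declan starts after Nadia ends, so Nadia has no further overlaps.
Noor starts exactly when Declan ends (back-to-back, no overlap), so Declan has no further overlaps.
Jonas starts after Noor ends, so Noor has no further overlaps.
Omar starts before Jonas ends → Jonas and Omar overlap.
Mei starts after Jonas ends, so Jonas has no further overlaps.
Mei starts after Omar ends, so Omar has no further overlaps.
Amara starts before Mei ends → Mei and Amara overlap.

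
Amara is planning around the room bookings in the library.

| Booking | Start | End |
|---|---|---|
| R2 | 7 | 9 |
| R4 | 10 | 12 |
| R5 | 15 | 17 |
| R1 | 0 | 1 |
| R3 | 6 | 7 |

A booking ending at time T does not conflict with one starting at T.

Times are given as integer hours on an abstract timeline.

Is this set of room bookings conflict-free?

Sorted by start: R1, R3, R2, R4, R5.
R3 starts after R1 ends — done with R1.
R2 starts exactly when R3 ends (back-to-back, no overlap) — done with R3.
R4 starts after R2 ends — done with R2.
R5 starts after R4 ends.
Every pair is clear; the schedule has no overlaps.

Yes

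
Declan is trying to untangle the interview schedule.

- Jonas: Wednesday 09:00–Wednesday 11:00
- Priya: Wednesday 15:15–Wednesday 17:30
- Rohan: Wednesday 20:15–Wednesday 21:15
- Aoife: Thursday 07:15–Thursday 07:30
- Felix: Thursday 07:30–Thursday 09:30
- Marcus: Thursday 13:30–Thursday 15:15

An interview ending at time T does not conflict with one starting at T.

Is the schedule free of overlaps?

Sorted by start: Jonas, Priya, Rohan, Aoife, Felix, Marcus.
Priya starts after Jonas ends; Jonas is clear from here.
Rohan starts after Priya ends; Priya is clear from here.
Aoife starts after Rohan ends; Rohan is clear from here.
Felix starts exactly when Aoife ends (back-to-back, no overlap); Aoife is clear from here.
Marcus starts after Felix ends.
Every pair is clear; the schedule has no overlaps.

Yes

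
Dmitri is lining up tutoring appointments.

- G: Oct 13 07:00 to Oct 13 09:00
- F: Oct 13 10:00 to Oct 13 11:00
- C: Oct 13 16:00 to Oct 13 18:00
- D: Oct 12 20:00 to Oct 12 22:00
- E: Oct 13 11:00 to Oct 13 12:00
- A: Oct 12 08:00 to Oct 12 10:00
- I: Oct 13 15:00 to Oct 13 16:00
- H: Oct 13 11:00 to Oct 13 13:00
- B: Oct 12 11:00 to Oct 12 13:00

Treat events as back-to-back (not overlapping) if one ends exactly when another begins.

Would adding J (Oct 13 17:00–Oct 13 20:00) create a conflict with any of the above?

Yes — it overlaps C

A: ends Oct 12 10:00 at or before J starts Oct 13 17:00 → clear.
B: ends Oct 12 13:00 at or before J starts Oct 13 17:00 → clear.
D: ends Oct 12 22:00 at or before J starts Oct 13 17:00 → clear.
G: ends Oct 13 09:00 at or before J starts Oct 13 17:00 → clear.
F: ends Oct 13 11:00 at or before J starts Oct 13 17:00 → clear.
E: ends Oct 13 12:00 at or before J starts Oct 13 17:00 → clear.
H: ends Oct 13 13:00 at or before J starts Oct 13 17:00 → clear.
I: ends Oct 13 16:00 at or before J starts Oct 13 17:00 → clear.
C: starts Oct 13 16:00 before J ends Oct 13 20:00, and ends Oct 13 18:00 after J starts Oct 13 17:00 → overlap.
J overlaps C.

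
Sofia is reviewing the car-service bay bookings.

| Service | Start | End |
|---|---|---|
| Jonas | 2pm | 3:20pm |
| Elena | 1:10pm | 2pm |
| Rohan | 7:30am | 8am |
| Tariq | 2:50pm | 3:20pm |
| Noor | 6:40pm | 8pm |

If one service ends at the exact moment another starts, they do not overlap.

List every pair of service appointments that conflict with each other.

Sorted by start: Rohan, Elena, Jonas, Tariq, Noor.
Elena starts after Rohan ends, so nothing later overlaps Rohan either.
Jonas starts exactly when Elena ends (back-to-back, no overlap), so nothing later overlaps Elena either.
Tariq starts before Jonas ends → Jonas and Tariq overlap.
Noor starts after Jonas ends.
Noor starts after Tariq ends.

Jonas & Tariq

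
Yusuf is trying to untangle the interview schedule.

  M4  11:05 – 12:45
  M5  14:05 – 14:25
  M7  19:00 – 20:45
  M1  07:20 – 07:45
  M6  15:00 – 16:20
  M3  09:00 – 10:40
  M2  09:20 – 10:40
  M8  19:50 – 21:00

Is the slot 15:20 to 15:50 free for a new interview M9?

M1: ends 07:45 at or before M9 starts 15:20 → clear.
M3: ends 10:40 at or before M9 starts 15:20 → clear.
M2: ends 10:40 at or before M9 starts 15:20 → clear.
M4: ends 12:45 at or before M9 starts 15:20 → clear.
M5: ends 14:25 at or before M9 starts 15:20 → clear.
M6: starts 15:00 before M9 ends 15:50, and ends 16:20 after M9 starts 15:20 → overlap.
M7: starts 19:00 at or after M9 ends 15:50 → clear.
M8: starts 19:50 at or after M9 ends 15:50 → clear.
M9 overlaps M6.

No — it overlaps M6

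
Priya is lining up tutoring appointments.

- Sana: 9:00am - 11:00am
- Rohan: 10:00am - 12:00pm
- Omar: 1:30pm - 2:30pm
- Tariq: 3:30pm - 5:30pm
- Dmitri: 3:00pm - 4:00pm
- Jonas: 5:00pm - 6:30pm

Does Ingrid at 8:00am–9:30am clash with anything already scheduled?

Sana: starts 9:00am before Ingrid ends 9:30am, and ends 11:00am after Ingrid starts 8:00am → overlap.
Rohan: starts 10:00am at or after Ingrid ends 9:30am → clear.
Omar: starts 1:30pm at or after Ingrid ends 9:30am → clear.
Dmitri: starts 3:00pm at or after Ingrid ends 9:30am → clear.
Tariq: starts 3:30pm at or after Ingrid ends 9:30am → clear.
Jonas: starts 5:00pm at or after Ingrid ends 9:30am → clear.
Ingrid overlaps Sana.

Yes — it overlaps Sana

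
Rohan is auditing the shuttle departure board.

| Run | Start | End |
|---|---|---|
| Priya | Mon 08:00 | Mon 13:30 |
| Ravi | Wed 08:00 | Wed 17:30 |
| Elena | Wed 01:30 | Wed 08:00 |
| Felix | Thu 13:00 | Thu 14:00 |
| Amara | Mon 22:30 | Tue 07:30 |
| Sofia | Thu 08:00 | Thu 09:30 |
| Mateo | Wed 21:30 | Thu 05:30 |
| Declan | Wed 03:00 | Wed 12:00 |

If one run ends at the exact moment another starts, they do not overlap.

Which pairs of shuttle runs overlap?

Two intervals overlap when each starts before the other ends.
Sorted by start: Priya, Amara, Elena, Declan, Ravi, Mateo, Sofia, Felix.
Amara starts after Priya ends — done with Priya.
Elena starts after Amara ends — done with Amara.
Declan starts before Elena ends → Elena and Declan overlap.
Ravi starts exactly when Elena ends (back-to-back, no overlap) — done with Elena.
Ravi starts before Declan ends → Declan and Ravi overlap.
Mateo starts after Declan ends — done with Declan.
Mateo starts after Ravi ends — done with Ravi.
Sofia starts after Mateo ends — done with Mateo.
Felix starts after Sofia ends.

Declan & Elena, Declan & Ravi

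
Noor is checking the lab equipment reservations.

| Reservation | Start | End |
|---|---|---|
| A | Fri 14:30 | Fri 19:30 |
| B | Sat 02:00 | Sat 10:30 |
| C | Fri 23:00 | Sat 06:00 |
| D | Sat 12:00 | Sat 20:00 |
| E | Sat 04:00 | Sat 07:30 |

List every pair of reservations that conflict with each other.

B & C, B & E, C & E

Sorted by start: A, C, B, E, D.
C starts after A ends, so A has no further overlaps.
B starts before C ends → C and B overlap.
E starts before C ends → C and E overlap.
D starts after C ends.
E starts before B ends → B and E overlap.
D starts after B ends.
D starts after E ends.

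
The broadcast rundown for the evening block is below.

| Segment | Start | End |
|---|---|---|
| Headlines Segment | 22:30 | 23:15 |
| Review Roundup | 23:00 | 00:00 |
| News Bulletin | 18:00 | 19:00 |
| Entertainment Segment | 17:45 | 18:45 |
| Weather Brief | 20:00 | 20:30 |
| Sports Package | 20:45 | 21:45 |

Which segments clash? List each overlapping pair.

Check each pair: they overlap iff neither finishes before the other starts.
Sorted by start: Entertainment Segment, News Bulletin, Weather Brief, Sports Package, Headlines Segment, Review Roundup.
News Bulletin starts before Entertainment Segment ends → Entertainment Segment and News Bulletin overlap.
Weather Brief starts after Entertainment Segment ends, so Entertainment Segment has no further overlaps.
Weather Brief starts after News Bulletin ends, so News Bulletin has no further overlaps.
Sports Package starts after Weather Brief ends, so Weather Brief has no further overlaps.
Headlines Segment starts after Sports Package ends, so Sports Package has no further overlaps.
Review Roundup starts before Headlines Segment ends → Headlines Segment and Review Roundup overlap.

Entertainment Segment & News Bulletin, Headlines Segment & Review Roundup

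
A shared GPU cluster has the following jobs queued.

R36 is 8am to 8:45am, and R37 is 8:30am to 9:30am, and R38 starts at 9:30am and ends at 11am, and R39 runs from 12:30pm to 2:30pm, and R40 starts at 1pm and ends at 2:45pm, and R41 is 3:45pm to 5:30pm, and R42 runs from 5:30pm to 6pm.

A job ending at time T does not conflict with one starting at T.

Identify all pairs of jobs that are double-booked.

R36 & R37, R39 & R40

Check each pair: they overlap iff neither finishes before the other starts.
Sorted by start: R36, R37, R38, R39, R40, R41, R42.
R37 starts before R36 ends → R36 and R37 overlap.
R38 starts after R36 ends; R36 is clear from here.
R38 starts exactly when R37 ends (back-to-back, no overlap); R37 is clear from here.
R39 starts after R38 ends; R38 is clear from here.
R40 starts before R39 ends → R39 and R40 overlap.
R41 starts after R39 ends; R39 is clear from here.
R41 starts after R40 ends; R40 is clear from here.
R42 starts exactly when R41 ends (back-to-back, no overlap).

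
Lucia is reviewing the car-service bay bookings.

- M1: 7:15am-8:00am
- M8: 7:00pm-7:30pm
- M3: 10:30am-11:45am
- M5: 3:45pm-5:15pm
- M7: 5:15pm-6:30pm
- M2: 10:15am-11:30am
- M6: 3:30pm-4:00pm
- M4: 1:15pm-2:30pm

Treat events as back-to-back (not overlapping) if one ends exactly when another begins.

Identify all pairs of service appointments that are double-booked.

Check each pair: they overlap iff neither finishes before the other starts.
Sorted by start: M1, M2, M3, M4, M6, M5, M7, M8.
M2 starts after M1 ends, so nothing later overlaps M1 either.
M3 starts before M2 ends → M2 and M3 overlap.
M4 starts after M2 ends, so nothing later overlaps M2 either.
M4 starts after M3 ends, so nothing later overlaps M3 either.
M6 starts after M4 ends, so nothing later overlaps M4 either.
M5 starts before M6 ends → M6 and M5 overlap.
M7 starts after M6 ends, so nothing later overlaps M6 either.
M7 starts exactly when M5 ends (back-to-back, no overlap), so nothing later overlaps M5 either.
M8 starts after M7 ends.

M2 & M3, M5 & M6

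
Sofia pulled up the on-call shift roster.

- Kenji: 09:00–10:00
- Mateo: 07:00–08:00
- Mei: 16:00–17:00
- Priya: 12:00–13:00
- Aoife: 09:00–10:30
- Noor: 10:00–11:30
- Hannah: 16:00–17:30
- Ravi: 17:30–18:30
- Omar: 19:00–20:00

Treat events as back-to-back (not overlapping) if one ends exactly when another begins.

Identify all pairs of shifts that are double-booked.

Check each pair: they overlap iff neither finishes before the other starts.
Sorted by start: Mateo, Kenji, Aoife, Noor, Priya, Mei, Hannah, Ravi, Omar.
Kenji starts after Mateo ends, so Mateo has no further overlaps.
Aoife starts before Kenji ends → Kenji and Aoife overlap.
Noor starts exactly when Kenji ends (back-to-back, no overlap), so Kenji has no further overlaps.
Noor starts before Aoife ends → Aoife and Noor overlap.
Priya starts after Aoife ends, so Aoife has no further overlaps.
Priya starts after Noor ends, so Noor has no further overlaps.
Mei starts after Priya ends, so Priya has no further overlaps.
Hannah starts before Mei ends → Mei and Hannah overlap.
Ravi starts after Mei ends, so Mei has no further overlaps.
Ravi starts exactly when Hannah ends (back-to-back, no overlap), so Hannah has no further overlaps.
Omar starts after Ravi ends.

Aoife & Kenji, Aoife & Noor, Hannah & Mei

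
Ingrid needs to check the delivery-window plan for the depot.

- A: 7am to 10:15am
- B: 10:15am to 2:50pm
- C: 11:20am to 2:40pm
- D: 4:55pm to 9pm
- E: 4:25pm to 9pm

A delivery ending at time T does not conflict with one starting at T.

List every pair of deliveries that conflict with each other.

Check each pair: they overlap iff neither finishes before the other starts.
Sorted by start: A, B, C, E, D.
B starts exactly when A ends (back-to-back, no overlap); A is clear from here.
C starts before B ends → B and C overlap.
E starts after B ends; B is clear from here.
E starts after C ends; C is clear from here.
D starts before E ends → E and D overlap.

B & C, D & E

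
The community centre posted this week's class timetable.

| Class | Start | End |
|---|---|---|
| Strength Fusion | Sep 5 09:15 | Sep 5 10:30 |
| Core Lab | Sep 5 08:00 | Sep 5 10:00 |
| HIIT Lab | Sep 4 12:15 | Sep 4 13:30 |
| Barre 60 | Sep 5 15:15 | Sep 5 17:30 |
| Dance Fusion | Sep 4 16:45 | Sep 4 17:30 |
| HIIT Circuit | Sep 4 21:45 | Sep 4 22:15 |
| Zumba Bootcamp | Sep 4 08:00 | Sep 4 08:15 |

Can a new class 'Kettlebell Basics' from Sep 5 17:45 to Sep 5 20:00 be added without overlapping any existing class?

Zumba Bootcamp: ends Sep 4 08:15 at or before Kettlebell Basics starts Sep 5 17:45 → clear.
HIIT Lab: ends Sep 4 13:30 at or before Kettlebell Basics starts Sep 5 17:45 → clear.
Dance Fusion: ends Sep 4 17:30 at or before Kettlebell Basics starts Sep 5 17:45 → clear.
HIIT Circuit: ends Sep 4 22:15 at or before Kettlebell Basics starts Sep 5 17:45 → clear.
Core Lab: ends Sep 5 10:00 at or before Kettlebell Basics starts Sep 5 17:45 → clear.
Strength Fusion: ends Sep 5 10:30 at or before Kettlebell Basics starts Sep 5 17:45 → clear.
Barre 60: ends Sep 5 17:30 at or before Kettlebell Basics starts Sep 5 17:45 → clear.

Yes — the slot is free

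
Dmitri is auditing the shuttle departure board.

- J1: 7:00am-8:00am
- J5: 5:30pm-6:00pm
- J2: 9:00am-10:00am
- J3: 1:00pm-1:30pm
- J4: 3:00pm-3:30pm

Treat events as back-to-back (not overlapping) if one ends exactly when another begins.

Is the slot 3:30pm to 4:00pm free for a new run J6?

Yes — the slot is free

J1: ends 8:00am at or before J6 starts 3:30pm → clear.
J2: ends 10:00am at or before J6 starts 3:30pm → clear.
J3: ends 1:30pm at or before J6 starts 3:30pm → clear.
J4: ends 3:30pm at or before J6 starts 3:30pm → clear.
J5: starts 5:30pm at or after J6 ends 4:00pm → clear.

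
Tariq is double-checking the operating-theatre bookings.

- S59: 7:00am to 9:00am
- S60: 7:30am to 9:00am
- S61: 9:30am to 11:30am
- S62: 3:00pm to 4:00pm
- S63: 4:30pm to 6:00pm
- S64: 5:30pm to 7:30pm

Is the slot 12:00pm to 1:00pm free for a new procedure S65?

S59: ends 9:00am at or before S65 starts 12:00pm → clear.
S60: ends 9:00am at or before S65 starts 12:00pm → clear.
S61: ends 11:30am at or before S65 starts 12:00pm → clear.
S62: starts 3:00pm at or after S65 ends 1:00pm → clear.
S63: starts 4:30pm at or after S65 ends 1:00pm → clear.
S64: starts 5:30pm at or after S65 ends 1:00pm → clear.

Yes — the slot is free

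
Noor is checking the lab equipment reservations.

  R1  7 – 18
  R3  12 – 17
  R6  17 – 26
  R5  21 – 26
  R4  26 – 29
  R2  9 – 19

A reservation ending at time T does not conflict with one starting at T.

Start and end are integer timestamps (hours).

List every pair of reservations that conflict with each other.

R1 & R2, R1 & R3, R1 & R6, R2 & R3, R2 & R6, R5 & R6

Sorted by start: R1, R2, R3, R6, R5, R4.
R2 starts before R1 ends → R1 and R2 overlap.
R3 starts before R1 ends → R1 and R3 overlap.
R6 starts before R1 ends → R1 and R6 overlap.
R5 starts after R1 ends — done with R1.
R3 starts before R2 ends → R2 and R3 overlap.
R6 starts before R2 ends → R2 and R6 overlap.
R5 starts after R2 ends — done with R2.
R6 starts exactly when R3 ends (back-to-back, no overlap) — done with R3.
R5 starts before R6 ends → R6 and R5 overlap.
R4 starts exactly when R6 ends (back-to-back, no overlap).
R4 starts exactly when R5 ends (back-to-back, no overlap).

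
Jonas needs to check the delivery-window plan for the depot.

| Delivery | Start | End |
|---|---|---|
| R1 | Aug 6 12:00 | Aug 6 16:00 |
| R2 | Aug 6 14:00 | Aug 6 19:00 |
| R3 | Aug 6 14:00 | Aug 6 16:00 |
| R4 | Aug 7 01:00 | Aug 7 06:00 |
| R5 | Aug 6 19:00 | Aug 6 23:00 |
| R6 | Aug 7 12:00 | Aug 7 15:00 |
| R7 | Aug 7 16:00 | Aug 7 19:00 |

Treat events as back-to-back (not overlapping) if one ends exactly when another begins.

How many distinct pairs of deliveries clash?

3

Sorted by start: R1, R2, R3, R5, R4, R6, R7.
R2 starts before R1 ends → R1 and R2 overlap.
R3 starts before R1 ends → R1 and R3 overlap.
R5 starts after R1 ends; R1 is clear from here.
R3 starts before R2 ends → R2 and R3 overlap.
R5 starts exactly when R2 ends (back-to-back, no overlap); R2 is clear from here.
R5 starts after R3 ends; R3 is clear from here.
R4 starts after R5 ends; R5 is clear from here.
R6 starts after R4 ends; R4 is clear from here.
R7 starts after R6 ends.
Overlapping pairs: R1 & R2, R1 & R3, R2 & R3 — 3 in total.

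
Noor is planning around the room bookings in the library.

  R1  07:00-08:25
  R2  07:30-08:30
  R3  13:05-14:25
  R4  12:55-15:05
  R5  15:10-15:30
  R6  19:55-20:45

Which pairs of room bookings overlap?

Sorted by start: R1, R2, R4, R3, R5, R6.
R2 starts before R1 ends → R1 and R2 overlap.
R4 starts after R1 ends — done with R1.
R4 starts after R2 ends — done with R2.
R3 starts before R4 ends → R4 and R3 overlap.
R5 starts after R4 ends — done with R4.
R5 starts after R3 ends — done with R3.
R6 starts after R5 ends.

R1 & R2, R3 & R4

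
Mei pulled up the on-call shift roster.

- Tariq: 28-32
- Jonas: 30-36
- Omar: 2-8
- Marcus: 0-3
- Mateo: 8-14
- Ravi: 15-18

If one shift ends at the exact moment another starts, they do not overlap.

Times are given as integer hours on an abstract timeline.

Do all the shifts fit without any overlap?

Sorted by start: Marcus, Omar, Mateo, Ravi, Tariq, Jonas.
Omar starts before Marcus ends → Marcus and Omar overlap.
That's a conflict, so the schedule is not conflict-free.

No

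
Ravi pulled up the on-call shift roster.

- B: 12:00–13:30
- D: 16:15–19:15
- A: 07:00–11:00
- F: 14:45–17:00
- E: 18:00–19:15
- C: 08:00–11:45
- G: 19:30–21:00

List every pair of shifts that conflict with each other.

Sorted by start: A, C, B, F, D, E, G.
C starts before A ends → A and C overlap.
B starts after A ends; A is clear from here.
B starts after C ends; C is clear from here.
F starts after B ends; B is clear from here.
D starts before F ends → F and D overlap.
E starts after F ends; F is clear from here.
E starts before D ends → D and E overlap.
G starts after D ends.
G starts after E ends.

A & C, D & E, D & F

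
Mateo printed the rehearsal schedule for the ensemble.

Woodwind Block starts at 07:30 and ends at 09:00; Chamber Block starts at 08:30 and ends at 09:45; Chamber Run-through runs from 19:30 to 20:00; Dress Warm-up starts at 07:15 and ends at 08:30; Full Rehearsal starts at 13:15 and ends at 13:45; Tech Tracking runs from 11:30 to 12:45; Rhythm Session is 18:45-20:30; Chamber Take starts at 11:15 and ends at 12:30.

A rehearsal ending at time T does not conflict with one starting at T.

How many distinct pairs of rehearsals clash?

Sorted by start: Dress Warm-up, Woodwind Block, Chamber Block, Chamber Take, Tech Tracking, Full Rehearsal, Rhythm Session, Chamber Run-through.
Woodwind Block starts before Dress Warm-up ends → Dress Warm-up and Woodwind Block overlap.
Chamber Block starts exactly when Dress Warm-up ends (back-to-back, no overlap), so Dress Warm-up has no further overlaps.
Chamber Block starts before Woodwind Block ends → Woodwind Block and Chamber Block overlap.
Chamber Take starts after Woodwind Block ends, so Woodwind Block has no further overlaps.
Chamber Take starts after Chamber Block ends, so Chamber Block has no further overlaps.
Tech Tracking starts before Chamber Take ends → Chamber Take and Tech Tracking overlap.
Full Rehearsal starts after Chamber Take ends, so Chamber Take has no further overlaps.
Full Rehearsal starts after Tech Tracking ends, so Tech Tracking has no further overlaps.
Rhythm Session starts after Full Rehearsal ends, so Full Rehearsal has no further overlaps.
Chamber Run-through starts before Rhythm Session ends → Rhythm Session and Chamber Run-through overlap.
Overlapping pairs: Chamber Block & Woodwind Block, Chamber Run-through & Rhythm Session, Chamber Take & Tech Tracking, Dress Warm-up & Woodwind Block — 4 in total.

4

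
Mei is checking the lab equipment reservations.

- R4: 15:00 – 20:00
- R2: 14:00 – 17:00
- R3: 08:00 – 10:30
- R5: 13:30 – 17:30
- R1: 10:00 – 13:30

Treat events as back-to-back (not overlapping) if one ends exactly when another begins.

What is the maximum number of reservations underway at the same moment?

3

Sweep the timeline, counting +1 at each start and −1 at each end (ends before starts at a tie):
08:00 start R3 → 1
10:00 start R1 → 2
10:30 end R3 → 1
13:30 end R1 → 0
13:30 start R5 → 1
14:00 start R2 → 2
15:00 start R4 → 3
17:00 end R2 → 2
17:30 end R5 → 1
20:00 end R4 → 0
Peak is 3, at 15:00 (R2, R4, R5).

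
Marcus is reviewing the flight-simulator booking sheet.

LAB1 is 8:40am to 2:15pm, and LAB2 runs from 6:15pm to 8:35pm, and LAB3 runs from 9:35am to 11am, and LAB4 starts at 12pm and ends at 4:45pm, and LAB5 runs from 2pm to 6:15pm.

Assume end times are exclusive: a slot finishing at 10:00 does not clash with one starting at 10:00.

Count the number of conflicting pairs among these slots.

Two intervals overlap when each starts before the other ends.
Sorted by start: LAB1, LAB3, LAB4, LAB5, LAB2.
LAB3 starts before LAB1 ends → LAB1 and LAB3 overlap.
LAB4 starts before LAB1 ends → LAB1 and LAB4 overlap.
LAB5 starts before LAB1 ends → LAB1 and LAB5 overlap.
LAB2 starts after LAB1 ends.
LAB4 starts after LAB3 ends — done with LAB3.
LAB5 starts before LAB4 ends → LAB4 and LAB5 overlap.
LAB2 starts after LAB4 ends.
LAB2 starts exactly when LAB5 ends (back-to-back, no overlap).
Overlapping pairs: LAB1 & LAB3, LAB1 & LAB4, LAB1 & LAB5, LAB4 & LAB5 — 4 in total.

4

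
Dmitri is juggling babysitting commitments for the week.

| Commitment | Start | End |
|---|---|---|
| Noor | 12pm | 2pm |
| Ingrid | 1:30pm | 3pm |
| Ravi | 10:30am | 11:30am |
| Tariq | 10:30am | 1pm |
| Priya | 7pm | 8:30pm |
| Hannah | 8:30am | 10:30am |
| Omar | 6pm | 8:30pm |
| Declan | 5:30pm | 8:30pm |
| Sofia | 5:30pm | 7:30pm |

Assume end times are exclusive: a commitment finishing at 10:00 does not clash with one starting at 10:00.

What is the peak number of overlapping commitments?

Walk through starts and ends in time order (an end at T is processed before a start at T):
8:30am start Hannah → 1
10:30am end Hannah → 0
10:30am start Ravi → 1
10:30am start Tariq → 2
11:30am end Ravi → 1
12pm start Noor → 2
1pm end Tariq → 1
1:30pm start Ingrid → 2
2pm end Noor → 1
3pm end Ingrid → 0
5:30pm start Declan → 1
5:30pm start Sofia → 2
6pm start Omar → 3
7pm start Priya → 4
7:30pm end Sofia → 3
8:30pm end Declan → 2
8:30pm end Omar → 1
8:30pm end Priya → 0
Peak is 4, at 7pm (Declan, Omar, Priya, Sofia).

4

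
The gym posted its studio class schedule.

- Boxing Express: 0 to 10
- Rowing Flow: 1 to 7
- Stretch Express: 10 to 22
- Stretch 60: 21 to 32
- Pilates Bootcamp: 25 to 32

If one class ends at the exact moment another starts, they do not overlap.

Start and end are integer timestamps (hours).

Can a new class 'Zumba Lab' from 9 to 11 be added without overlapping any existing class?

No — it overlaps Boxing Express, Stretch Express

Boxing Express: starts 0 before Zumba Lab ends 11, and ends 10 after Zumba Lab starts 9 → overlap.
Rowing Flow: ends 7 at or before Zumba Lab starts 9 → clear.
Stretch Express: starts 10 before Zumba Lab ends 11, and ends 22 after Zumba Lab starts 9 → overlap.
Stretch 60: starts 21 at or after Zumba Lab ends 11 → clear.
Pilates Bootcamp: starts 25 at or after Zumba Lab ends 11 → clear.
Zumba Lab overlaps Boxing Express, Stretch Express.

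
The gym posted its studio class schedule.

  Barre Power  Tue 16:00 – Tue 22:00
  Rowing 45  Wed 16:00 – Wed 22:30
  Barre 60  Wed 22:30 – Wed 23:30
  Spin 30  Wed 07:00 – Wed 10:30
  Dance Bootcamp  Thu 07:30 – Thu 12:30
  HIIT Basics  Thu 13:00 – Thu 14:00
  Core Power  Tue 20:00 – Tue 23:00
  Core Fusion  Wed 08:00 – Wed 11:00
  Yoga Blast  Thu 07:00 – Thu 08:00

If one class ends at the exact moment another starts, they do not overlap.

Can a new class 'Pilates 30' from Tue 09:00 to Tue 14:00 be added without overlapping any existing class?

Yes — the slot is free

Barre Power: starts Tue 16:00 at or after Pilates 30 ends Tue 14:00 → clear.
Core Power: starts Tue 20:00 at or after Pilates 30 ends Tue 14:00 → clear.
Spin 30: starts Wed 07:00 at or after Pilates 30 ends Tue 14:00 → clear.
Core Fusion: starts Wed 08:00 at or after Pilates 30 ends Tue 14:00 → clear.
Rowing 45: starts Wed 16:00 at or after Pilates 30 ends Tue 14:00 → clear.
Barre 60: starts Wed 22:30 at or after Pilates 30 ends Tue 14:00 → clear.
Yoga Blast: starts Thu 07:00 at or after Pilates 30 ends Tue 14:00 → clear.
Dance Bootcamp: starts Thu 07:30 at or after Pilates 30 ends Tue 14:00 → clear.
HIIT Basics: starts Thu 13:00 at or after Pilates 30 ends Tue 14:00 → clear.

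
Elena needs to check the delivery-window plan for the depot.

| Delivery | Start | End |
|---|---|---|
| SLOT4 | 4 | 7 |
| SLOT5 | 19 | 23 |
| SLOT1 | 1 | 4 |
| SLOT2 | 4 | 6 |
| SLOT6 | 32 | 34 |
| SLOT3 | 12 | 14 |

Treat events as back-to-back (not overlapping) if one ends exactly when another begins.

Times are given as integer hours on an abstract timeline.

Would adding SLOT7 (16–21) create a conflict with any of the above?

SLOT1: ends 4 at or before SLOT7 starts 16 → clear.
SLOT2: ends 6 at or before SLOT7 starts 16 → clear.
SLOT4: ends 7 at or before SLOT7 starts 16 → clear.
SLOT3: ends 14 at or before SLOT7 starts 16 → clear.
SLOT5: starts 19 before SLOT7 ends 21, and ends 23 after SLOT7 starts 16 → overlap.
SLOT6: starts 32 at or after SLOT7 ends 21 → clear.
SLOT7 overlaps SLOT5.

Yes — it overlaps SLOT5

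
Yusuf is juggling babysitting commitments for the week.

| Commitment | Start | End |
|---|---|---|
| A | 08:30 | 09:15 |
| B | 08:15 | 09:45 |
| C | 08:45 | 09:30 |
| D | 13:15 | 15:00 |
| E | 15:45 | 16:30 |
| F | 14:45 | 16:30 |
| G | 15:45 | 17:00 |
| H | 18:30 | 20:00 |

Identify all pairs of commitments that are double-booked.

A & B, A & C, B & C, D & F, E & F, E & G, F & G

Sorted by start: B, A, C, D, F, E, G, H.
A starts before B ends → B and A overlap.
C starts before B ends → B and C overlap.
D starts after B ends, so nothing later overlaps B either.
C starts before A ends → A and C overlap.
D starts after A ends, so nothing later overlaps A either.
D starts after C ends, so nothing later overlaps C either.
F starts before D ends → D and F overlap.
E starts after D ends, so nothing later overlaps D either.
E starts before F ends → F and E overlap.
G starts before F ends → F and G overlap.
H starts after F ends.
G starts before E ends → E and G overlap.
H starts after E ends.
H starts after G ends.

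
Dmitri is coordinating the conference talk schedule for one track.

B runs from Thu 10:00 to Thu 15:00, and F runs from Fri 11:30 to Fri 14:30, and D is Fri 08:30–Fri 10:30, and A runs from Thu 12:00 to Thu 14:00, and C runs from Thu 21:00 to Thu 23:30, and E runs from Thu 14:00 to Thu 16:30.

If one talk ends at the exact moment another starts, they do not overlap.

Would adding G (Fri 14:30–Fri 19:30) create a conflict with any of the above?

B: ends Thu 15:00 at or before G starts Fri 14:30 → clear.
A: ends Thu 14:00 at or before G starts Fri 14:30 → clear.
E: ends Thu 16:30 at or before G starts Fri 14:30 → clear.
C: ends Thu 23:30 at or before G starts Fri 14:30 → clear.
D: ends Fri 10:30 at or before G starts Fri 14:30 → clear.
F: ends Fri 14:30 at or before G starts Fri 14:30 → clear.

No — it doesn't clash with anything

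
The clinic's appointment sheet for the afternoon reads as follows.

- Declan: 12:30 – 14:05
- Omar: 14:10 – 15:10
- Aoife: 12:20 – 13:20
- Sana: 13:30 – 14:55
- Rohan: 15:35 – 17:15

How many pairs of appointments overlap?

3

Sorted by start: Aoife, Declan, Sana, Omar, Rohan.
Declan starts before Aoife ends → Aoife and Declan overlap.
Sana starts after Aoife ends — done with Aoife.
Sana starts before Declan ends → Declan and Sana overlap.
Omar starts after Declan ends — done with Declan.
Omar starts before Sana ends → Sana and Omar overlap.
Rohan starts after Sana ends.
Rohan starts after Omar ends.
Overlapping pairs: Aoife & Declan, Declan & Sana, Omar & Sana — 3 in total.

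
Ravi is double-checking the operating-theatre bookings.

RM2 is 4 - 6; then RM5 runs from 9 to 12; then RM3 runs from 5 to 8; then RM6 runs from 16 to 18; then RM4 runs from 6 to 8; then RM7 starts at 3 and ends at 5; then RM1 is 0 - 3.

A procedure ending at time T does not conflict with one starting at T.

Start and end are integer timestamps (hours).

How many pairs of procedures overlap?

3

Two intervals overlap when each starts before the other ends.
Sorted by start: RM1, RM7, RM2, RM3, RM4, RM5, RM6.
RM7 starts exactly when RM1 ends (back-to-back, no overlap), so nothing later overlaps RM1 either.
RM2 starts before RM7 ends → RM7 and RM2 overlap.
RM3 starts exactly when RM7 ends (back-to-back, no overlap), so nothing later overlaps RM7 either.
RM3 starts before RM2 ends → RM2 and RM3 overlap.
RM4 starts exactly when RM2 ends (back-to-back, no overlap), so nothing later overlaps RM2 either.
RM4 starts before RM3 ends → RM3 and RM4 overlap.
RM5 starts after RM3 ends, so nothing later overlaps RM3 either.
RM5 starts after RM4 ends, so nothing later overlaps RM4 either.
RM6 starts after RM5 ends.
Overlapping pairs: RM2 & RM3, RM2 & RM7, RM3 & RM4 — 3 in total.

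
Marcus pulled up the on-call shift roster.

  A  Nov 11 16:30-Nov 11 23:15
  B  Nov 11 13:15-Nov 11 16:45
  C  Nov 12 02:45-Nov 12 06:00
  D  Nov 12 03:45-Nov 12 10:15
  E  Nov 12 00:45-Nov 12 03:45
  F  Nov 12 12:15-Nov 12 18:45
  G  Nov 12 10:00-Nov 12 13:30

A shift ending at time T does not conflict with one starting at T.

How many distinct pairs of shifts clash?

Sorted by start: B, A, E, C, D, G, F.
A starts before B ends → B and A overlap.
E starts after B ends — done with B.
E starts after A ends — done with A.
C starts before E ends → E and C overlap.
D starts exactly when E ends (back-to-back, no overlap) — done with E.
D starts before C ends → C and D overlap.
G starts after C ends — done with C.
G starts before D ends → D and G overlap.
F starts after D ends.
F starts before G ends → G and F overlap.
Overlapping pairs: A & B, C & D, C & E, D & G, F & G — 5 in total.

5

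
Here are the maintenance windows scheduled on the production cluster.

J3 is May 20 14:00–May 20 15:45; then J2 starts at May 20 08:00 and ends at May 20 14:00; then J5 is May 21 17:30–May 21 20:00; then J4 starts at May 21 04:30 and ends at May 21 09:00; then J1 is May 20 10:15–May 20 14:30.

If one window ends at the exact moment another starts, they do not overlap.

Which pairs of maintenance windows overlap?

Sorted by start: J2, J1, J3, J4, J5.
J1 starts before J2 ends → J2 and J1 overlap.
J3 starts exactly when J2 ends (back-to-back, no overlap); J2 is clear from here.
J3 starts before J1 ends → J1 and J3 overlap.
J4 starts after J1 ends; J1 is clear from here.
J4 starts after J3 ends; J3 is clear from here.
J5 starts after J4 ends.

J1 & J2, J1 & J3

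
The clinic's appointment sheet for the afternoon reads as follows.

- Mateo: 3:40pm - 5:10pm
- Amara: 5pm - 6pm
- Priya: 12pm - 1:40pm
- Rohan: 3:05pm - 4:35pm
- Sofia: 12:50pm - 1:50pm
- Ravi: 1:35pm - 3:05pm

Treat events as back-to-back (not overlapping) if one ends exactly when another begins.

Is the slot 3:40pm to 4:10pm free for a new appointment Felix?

No — it overlaps Mateo, Rohan

Priya: ends 1:40pm at or before Felix starts 3:40pm → clear.
Sofia: ends 1:50pm at or before Felix starts 3:40pm → clear.
Ravi: ends 3:05pm at or before Felix starts 3:40pm → clear.
Rohan: starts 3:05pm before Felix ends 4:10pm, and ends 4:35pm after Felix starts 3:40pm → overlap.
Mateo: starts 3:40pm before Felix ends 4:10pm, and ends 5:10pm after Felix starts 3:40pm → overlap.
Amara: starts 5pm at or after Felix ends 4:10pm → clear.
Felix overlaps Rohan, Mateo.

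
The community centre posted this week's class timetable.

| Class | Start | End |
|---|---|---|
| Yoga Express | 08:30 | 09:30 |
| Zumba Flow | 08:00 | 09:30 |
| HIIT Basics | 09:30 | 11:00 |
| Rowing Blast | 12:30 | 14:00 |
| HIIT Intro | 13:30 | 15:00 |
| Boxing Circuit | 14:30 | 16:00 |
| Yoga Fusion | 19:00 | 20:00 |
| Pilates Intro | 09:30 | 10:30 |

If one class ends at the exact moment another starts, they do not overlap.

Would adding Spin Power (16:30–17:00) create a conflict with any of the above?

No — it doesn't clash with anything

Zumba Flow: ends 09:30 at or before Spin Power starts 16:30 → clear.
Yoga Express: ends 09:30 at or before Spin Power starts 16:30 → clear.
HIIT Basics: ends 11:00 at or before Spin Power starts 16:30 → clear.
Pilates Intro: ends 10:30 at or before Spin Power starts 16:30 → clear.
Rowing Blast: ends 14:00 at or before Spin Power starts 16:30 → clear.
HIIT Intro: ends 15:00 at or before Spin Power starts 16:30 → clear.
Boxing Circuit: ends 16:00 at or before Spin Power starts 16:30 → clear.
Yoga Fusion: starts 19:00 at or after Spin Power ends 17:00 → clear.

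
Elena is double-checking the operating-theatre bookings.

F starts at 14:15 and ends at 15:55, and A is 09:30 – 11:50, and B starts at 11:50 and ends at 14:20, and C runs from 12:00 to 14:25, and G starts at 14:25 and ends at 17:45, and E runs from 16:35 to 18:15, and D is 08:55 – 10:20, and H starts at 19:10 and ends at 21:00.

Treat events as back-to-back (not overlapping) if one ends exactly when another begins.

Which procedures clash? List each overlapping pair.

Sorted by start: D, A, B, C, F, G, E, H.
A starts before D ends → D and A overlap.
B starts after D ends — done with D.
B starts exactly when A ends (back-to-back, no overlap) — done with A.
C starts before B ends → B and C overlap.
F starts before B ends → B and F overlap.
G starts after B ends — done with B.
F starts before C ends → C and F overlap.
G starts exactly when C ends (back-to-back, no overlap) — done with C.
G starts before F ends → F and G overlap.
E starts after F ends — done with F.
E starts before G ends → G and E overlap.
H starts after G ends.
H starts after E ends.

A & D, B & C, B & F, C & F, E & G, F & G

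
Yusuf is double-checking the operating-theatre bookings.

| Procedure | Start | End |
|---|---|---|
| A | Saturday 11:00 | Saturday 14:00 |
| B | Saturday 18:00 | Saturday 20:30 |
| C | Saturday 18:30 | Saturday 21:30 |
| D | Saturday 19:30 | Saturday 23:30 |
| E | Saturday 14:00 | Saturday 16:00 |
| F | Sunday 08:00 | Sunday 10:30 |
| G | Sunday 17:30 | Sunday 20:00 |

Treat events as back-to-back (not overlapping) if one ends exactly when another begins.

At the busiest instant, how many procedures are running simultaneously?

3

Sort all start/end points and keep a running count:
Saturday 11:00 start A → 1
Saturday 14:00 end A → 0
Saturday 14:00 start E → 1
Saturday 16:00 end E → 0
Saturday 18:00 start B → 1
Saturday 18:30 start C → 2
Saturday 19:30 start D → 3
Saturday 20:30 end B → 2
Saturday 21:30 end C → 1
Saturday 23:30 end D → 0
Sunday 08:00 start F → 1
Sunday 10:30 end F → 0
Sunday 17:30 start G → 1
Sunday 20:00 end G → 0
Peak is 3, at Saturday 19:30 (B, C, D).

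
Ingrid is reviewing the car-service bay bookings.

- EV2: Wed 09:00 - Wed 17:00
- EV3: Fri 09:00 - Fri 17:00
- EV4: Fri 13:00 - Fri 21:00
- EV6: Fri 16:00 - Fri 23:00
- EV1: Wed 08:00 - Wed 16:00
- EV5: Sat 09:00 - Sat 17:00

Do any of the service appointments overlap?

Sorted by start: EV1, EV2, EV3, EV4, EV6, EV5.
EV2 starts before EV1 ends → EV1 and EV2 overlap.
That's a conflict, so the schedule is not conflict-free.

Yes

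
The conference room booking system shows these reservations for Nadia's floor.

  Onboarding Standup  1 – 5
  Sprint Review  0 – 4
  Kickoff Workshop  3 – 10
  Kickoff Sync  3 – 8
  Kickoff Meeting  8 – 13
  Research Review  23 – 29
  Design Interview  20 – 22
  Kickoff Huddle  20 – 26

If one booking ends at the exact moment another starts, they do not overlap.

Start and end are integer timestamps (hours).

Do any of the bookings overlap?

Yes

Sorted by start: Sprint Review, Onboarding Standup, Kickoff Workshop, Kickoff Sync, Kickoff Meeting, Design Interview, Kickoff Huddle, Research Review.
Onboarding Standup starts before Sprint Review ends → Sprint Review and Onboarding Standup overlap.
That's a conflict, so the schedule is not conflict-free.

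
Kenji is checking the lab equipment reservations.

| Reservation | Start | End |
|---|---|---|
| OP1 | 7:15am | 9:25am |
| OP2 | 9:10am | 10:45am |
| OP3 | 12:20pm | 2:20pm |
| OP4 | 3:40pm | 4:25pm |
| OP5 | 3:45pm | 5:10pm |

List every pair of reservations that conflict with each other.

OP1 & OP2, OP4 & OP5

Sorted by start: OP1, OP2, OP3, OP4, OP5.
OP2 starts before OP1 ends → OP1 and OP2 overlap.
OP3 starts after OP1 ends; OP1 is clear from here.
OP3 starts after OP2 ends; OP2 is clear from here.
OP4 starts after OP3 ends; OP3 is clear from here.
OP5 starts before OP4 ends → OP4 and OP5 overlap.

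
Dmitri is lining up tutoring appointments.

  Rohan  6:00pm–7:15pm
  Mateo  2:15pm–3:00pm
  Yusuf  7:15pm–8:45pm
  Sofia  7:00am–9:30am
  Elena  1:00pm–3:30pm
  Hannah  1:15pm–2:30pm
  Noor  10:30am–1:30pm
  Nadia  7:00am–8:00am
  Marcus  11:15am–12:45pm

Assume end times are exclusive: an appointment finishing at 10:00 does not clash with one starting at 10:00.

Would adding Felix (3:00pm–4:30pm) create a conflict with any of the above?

Yes — it overlaps Elena

Sofia: ends 9:30am at or before Felix starts 3:00pm → clear.
Nadia: ends 8:00am at or before Felix starts 3:00pm → clear.
Noor: ends 1:30pm at or before Felix starts 3:00pm → clear.
Marcus: ends 12:45pm at or before Felix starts 3:00pm → clear.
Elena: starts 1:00pm before Felix ends 4:30pm, and ends 3:30pm after Felix starts 3:00pm → overlap.
Hannah: ends 2:30pm at or before Felix starts 3:00pm → clear.
Mateo: ends 3:00pm at or before Felix starts 3:00pm → clear.
Rohan: starts 6:00pm at or after Felix ends 4:30pm → clear.
Yusuf: starts 7:15pm at or after Felix ends 4:30pm → clear.
Felix overlaps Elena.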